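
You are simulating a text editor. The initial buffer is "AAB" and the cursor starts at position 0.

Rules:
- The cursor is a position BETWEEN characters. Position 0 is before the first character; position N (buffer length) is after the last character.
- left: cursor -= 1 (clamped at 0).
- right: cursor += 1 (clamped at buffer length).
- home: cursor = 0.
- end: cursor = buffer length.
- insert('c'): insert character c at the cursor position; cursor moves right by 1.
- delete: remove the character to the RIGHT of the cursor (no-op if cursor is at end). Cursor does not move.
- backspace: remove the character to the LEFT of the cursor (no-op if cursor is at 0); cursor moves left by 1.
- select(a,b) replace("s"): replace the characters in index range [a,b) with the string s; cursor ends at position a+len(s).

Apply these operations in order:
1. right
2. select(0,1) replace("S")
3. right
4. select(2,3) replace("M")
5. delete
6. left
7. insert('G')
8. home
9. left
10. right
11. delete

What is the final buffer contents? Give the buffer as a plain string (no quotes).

Answer: SGM

Derivation:
After op 1 (right): buf='AAB' cursor=1
After op 2 (select(0,1) replace("S")): buf='SAB' cursor=1
After op 3 (right): buf='SAB' cursor=2
After op 4 (select(2,3) replace("M")): buf='SAM' cursor=3
After op 5 (delete): buf='SAM' cursor=3
After op 6 (left): buf='SAM' cursor=2
After op 7 (insert('G')): buf='SAGM' cursor=3
After op 8 (home): buf='SAGM' cursor=0
After op 9 (left): buf='SAGM' cursor=0
After op 10 (right): buf='SAGM' cursor=1
After op 11 (delete): buf='SGM' cursor=1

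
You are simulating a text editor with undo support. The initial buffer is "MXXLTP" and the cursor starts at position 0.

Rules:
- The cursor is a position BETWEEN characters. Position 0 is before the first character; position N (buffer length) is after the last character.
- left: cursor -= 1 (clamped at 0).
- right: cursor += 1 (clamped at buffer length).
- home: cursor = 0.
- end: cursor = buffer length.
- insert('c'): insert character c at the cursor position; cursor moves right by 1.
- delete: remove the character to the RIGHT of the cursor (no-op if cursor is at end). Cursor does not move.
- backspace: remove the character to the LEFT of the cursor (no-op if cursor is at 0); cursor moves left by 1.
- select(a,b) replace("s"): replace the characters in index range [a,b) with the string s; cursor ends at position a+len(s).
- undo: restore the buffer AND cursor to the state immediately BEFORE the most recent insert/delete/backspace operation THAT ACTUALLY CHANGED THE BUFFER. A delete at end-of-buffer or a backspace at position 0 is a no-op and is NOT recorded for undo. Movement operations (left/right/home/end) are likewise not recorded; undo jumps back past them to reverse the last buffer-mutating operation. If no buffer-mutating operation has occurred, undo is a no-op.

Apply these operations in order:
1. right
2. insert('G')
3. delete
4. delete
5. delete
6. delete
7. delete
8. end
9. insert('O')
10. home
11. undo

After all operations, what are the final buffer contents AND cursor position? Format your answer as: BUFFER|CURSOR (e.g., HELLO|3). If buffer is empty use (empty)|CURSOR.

After op 1 (right): buf='MXXLTP' cursor=1
After op 2 (insert('G')): buf='MGXXLTP' cursor=2
After op 3 (delete): buf='MGXLTP' cursor=2
After op 4 (delete): buf='MGLTP' cursor=2
After op 5 (delete): buf='MGTP' cursor=2
After op 6 (delete): buf='MGP' cursor=2
After op 7 (delete): buf='MG' cursor=2
After op 8 (end): buf='MG' cursor=2
After op 9 (insert('O')): buf='MGO' cursor=3
After op 10 (home): buf='MGO' cursor=0
After op 11 (undo): buf='MG' cursor=2

Answer: MG|2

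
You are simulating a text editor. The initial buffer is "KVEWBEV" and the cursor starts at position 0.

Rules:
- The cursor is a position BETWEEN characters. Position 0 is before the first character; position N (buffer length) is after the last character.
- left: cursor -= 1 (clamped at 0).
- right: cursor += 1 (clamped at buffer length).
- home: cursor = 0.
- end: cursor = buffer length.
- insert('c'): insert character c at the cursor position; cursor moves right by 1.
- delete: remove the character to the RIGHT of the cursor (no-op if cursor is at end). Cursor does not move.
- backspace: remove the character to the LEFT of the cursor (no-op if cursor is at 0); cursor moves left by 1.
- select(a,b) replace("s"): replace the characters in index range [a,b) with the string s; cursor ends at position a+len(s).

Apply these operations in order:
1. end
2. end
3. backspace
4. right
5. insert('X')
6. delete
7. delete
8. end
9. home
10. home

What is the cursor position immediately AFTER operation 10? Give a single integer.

After op 1 (end): buf='KVEWBEV' cursor=7
After op 2 (end): buf='KVEWBEV' cursor=7
After op 3 (backspace): buf='KVEWBE' cursor=6
After op 4 (right): buf='KVEWBE' cursor=6
After op 5 (insert('X')): buf='KVEWBEX' cursor=7
After op 6 (delete): buf='KVEWBEX' cursor=7
After op 7 (delete): buf='KVEWBEX' cursor=7
After op 8 (end): buf='KVEWBEX' cursor=7
After op 9 (home): buf='KVEWBEX' cursor=0
After op 10 (home): buf='KVEWBEX' cursor=0

Answer: 0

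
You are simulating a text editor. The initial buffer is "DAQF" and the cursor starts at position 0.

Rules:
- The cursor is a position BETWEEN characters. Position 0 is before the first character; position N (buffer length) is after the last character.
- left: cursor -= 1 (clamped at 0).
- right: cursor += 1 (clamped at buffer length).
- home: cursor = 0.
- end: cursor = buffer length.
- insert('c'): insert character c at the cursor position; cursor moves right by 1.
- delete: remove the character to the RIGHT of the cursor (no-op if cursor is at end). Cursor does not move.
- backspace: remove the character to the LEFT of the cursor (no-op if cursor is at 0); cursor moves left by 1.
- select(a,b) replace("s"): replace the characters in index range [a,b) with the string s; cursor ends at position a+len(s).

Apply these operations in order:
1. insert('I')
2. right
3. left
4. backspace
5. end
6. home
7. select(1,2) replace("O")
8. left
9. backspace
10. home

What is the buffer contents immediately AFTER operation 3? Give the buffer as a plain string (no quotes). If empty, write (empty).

After op 1 (insert('I')): buf='IDAQF' cursor=1
After op 2 (right): buf='IDAQF' cursor=2
After op 3 (left): buf='IDAQF' cursor=1

Answer: IDAQF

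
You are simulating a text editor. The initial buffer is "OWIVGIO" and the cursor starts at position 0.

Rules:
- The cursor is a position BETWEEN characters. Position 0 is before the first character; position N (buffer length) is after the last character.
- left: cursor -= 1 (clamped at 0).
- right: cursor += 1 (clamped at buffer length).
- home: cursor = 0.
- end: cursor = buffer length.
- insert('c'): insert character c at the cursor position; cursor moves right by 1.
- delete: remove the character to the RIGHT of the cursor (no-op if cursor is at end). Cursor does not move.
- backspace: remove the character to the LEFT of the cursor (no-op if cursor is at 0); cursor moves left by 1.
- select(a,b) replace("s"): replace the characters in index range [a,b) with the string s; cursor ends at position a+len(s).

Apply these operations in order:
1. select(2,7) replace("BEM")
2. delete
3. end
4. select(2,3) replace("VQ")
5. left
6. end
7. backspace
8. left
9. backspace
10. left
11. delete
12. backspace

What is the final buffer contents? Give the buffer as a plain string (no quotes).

After op 1 (select(2,7) replace("BEM")): buf='OWBEM' cursor=5
After op 2 (delete): buf='OWBEM' cursor=5
After op 3 (end): buf='OWBEM' cursor=5
After op 4 (select(2,3) replace("VQ")): buf='OWVQEM' cursor=4
After op 5 (left): buf='OWVQEM' cursor=3
After op 6 (end): buf='OWVQEM' cursor=6
After op 7 (backspace): buf='OWVQE' cursor=5
After op 8 (left): buf='OWVQE' cursor=4
After op 9 (backspace): buf='OWVE' cursor=3
After op 10 (left): buf='OWVE' cursor=2
After op 11 (delete): buf='OWE' cursor=2
After op 12 (backspace): buf='OE' cursor=1

Answer: OE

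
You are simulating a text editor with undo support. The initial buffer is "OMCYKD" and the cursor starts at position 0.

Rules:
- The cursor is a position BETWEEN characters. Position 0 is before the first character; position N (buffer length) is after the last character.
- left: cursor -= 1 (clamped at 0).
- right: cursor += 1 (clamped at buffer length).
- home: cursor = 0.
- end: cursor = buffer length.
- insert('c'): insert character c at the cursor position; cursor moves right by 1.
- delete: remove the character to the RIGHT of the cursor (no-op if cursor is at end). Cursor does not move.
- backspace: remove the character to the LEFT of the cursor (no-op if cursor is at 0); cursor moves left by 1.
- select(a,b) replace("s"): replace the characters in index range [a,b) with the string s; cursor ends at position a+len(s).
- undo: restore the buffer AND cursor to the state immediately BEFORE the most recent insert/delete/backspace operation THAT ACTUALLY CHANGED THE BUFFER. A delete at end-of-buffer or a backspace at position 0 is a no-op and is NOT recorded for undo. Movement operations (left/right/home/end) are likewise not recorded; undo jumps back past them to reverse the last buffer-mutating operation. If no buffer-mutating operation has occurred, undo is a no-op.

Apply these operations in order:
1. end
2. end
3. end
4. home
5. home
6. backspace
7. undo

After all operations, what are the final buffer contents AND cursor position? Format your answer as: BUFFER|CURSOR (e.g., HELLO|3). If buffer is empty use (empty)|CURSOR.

After op 1 (end): buf='OMCYKD' cursor=6
After op 2 (end): buf='OMCYKD' cursor=6
After op 3 (end): buf='OMCYKD' cursor=6
After op 4 (home): buf='OMCYKD' cursor=0
After op 5 (home): buf='OMCYKD' cursor=0
After op 6 (backspace): buf='OMCYKD' cursor=0
After op 7 (undo): buf='OMCYKD' cursor=0

Answer: OMCYKD|0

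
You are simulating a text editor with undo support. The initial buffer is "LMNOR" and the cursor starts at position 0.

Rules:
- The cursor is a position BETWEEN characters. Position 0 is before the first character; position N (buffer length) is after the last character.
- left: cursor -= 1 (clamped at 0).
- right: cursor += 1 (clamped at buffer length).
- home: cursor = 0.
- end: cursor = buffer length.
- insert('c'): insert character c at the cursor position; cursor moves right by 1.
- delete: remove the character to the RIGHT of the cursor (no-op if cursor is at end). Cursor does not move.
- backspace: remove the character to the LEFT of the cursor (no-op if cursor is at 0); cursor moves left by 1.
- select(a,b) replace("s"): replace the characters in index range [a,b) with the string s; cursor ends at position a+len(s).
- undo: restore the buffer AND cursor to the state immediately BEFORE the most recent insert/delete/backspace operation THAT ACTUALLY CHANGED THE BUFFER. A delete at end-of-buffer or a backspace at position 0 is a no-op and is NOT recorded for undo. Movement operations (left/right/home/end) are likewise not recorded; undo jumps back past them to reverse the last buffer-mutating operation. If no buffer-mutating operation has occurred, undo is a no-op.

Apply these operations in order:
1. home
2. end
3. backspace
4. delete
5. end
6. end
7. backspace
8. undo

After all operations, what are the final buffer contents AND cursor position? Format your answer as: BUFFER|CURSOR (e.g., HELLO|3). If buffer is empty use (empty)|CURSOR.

After op 1 (home): buf='LMNOR' cursor=0
After op 2 (end): buf='LMNOR' cursor=5
After op 3 (backspace): buf='LMNO' cursor=4
After op 4 (delete): buf='LMNO' cursor=4
After op 5 (end): buf='LMNO' cursor=4
After op 6 (end): buf='LMNO' cursor=4
After op 7 (backspace): buf='LMN' cursor=3
After op 8 (undo): buf='LMNO' cursor=4

Answer: LMNO|4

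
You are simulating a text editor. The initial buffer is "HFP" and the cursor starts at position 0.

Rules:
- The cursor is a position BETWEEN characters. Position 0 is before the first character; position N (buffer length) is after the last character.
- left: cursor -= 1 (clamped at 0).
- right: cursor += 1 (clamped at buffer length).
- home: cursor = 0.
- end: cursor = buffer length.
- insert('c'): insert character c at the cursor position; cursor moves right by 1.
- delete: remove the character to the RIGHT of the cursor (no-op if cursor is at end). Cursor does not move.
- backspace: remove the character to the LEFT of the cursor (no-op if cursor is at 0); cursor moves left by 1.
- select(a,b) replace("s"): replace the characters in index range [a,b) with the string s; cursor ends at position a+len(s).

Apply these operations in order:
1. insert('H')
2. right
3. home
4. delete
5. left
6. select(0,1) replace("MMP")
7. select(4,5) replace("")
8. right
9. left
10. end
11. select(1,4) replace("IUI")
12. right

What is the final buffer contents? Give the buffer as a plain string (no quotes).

After op 1 (insert('H')): buf='HHFP' cursor=1
After op 2 (right): buf='HHFP' cursor=2
After op 3 (home): buf='HHFP' cursor=0
After op 4 (delete): buf='HFP' cursor=0
After op 5 (left): buf='HFP' cursor=0
After op 6 (select(0,1) replace("MMP")): buf='MMPFP' cursor=3
After op 7 (select(4,5) replace("")): buf='MMPF' cursor=4
After op 8 (right): buf='MMPF' cursor=4
After op 9 (left): buf='MMPF' cursor=3
After op 10 (end): buf='MMPF' cursor=4
After op 11 (select(1,4) replace("IUI")): buf='MIUI' cursor=4
After op 12 (right): buf='MIUI' cursor=4

Answer: MIUI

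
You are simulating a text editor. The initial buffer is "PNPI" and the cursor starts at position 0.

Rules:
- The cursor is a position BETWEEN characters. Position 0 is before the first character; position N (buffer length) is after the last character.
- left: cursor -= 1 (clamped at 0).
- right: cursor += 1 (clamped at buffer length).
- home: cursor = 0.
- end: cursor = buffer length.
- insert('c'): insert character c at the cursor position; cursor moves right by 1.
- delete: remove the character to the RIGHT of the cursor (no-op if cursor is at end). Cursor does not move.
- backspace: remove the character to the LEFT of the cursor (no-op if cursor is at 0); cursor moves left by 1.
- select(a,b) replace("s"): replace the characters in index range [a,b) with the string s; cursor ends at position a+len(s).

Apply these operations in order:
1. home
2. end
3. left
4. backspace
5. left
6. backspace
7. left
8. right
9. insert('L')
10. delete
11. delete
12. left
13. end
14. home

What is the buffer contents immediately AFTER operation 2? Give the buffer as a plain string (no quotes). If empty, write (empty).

After op 1 (home): buf='PNPI' cursor=0
After op 2 (end): buf='PNPI' cursor=4

Answer: PNPI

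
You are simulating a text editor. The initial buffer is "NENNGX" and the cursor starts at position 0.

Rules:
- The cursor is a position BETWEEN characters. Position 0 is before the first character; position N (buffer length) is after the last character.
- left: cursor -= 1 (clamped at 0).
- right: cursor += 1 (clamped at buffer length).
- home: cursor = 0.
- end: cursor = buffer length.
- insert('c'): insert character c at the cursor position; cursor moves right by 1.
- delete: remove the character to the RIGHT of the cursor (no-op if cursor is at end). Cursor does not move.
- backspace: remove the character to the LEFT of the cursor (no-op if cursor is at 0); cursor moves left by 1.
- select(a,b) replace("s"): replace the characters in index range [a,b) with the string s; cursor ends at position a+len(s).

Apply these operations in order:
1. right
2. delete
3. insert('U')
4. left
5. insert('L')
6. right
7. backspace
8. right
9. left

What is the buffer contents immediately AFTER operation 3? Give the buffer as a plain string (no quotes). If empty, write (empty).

After op 1 (right): buf='NENNGX' cursor=1
After op 2 (delete): buf='NNNGX' cursor=1
After op 3 (insert('U')): buf='NUNNGX' cursor=2

Answer: NUNNGX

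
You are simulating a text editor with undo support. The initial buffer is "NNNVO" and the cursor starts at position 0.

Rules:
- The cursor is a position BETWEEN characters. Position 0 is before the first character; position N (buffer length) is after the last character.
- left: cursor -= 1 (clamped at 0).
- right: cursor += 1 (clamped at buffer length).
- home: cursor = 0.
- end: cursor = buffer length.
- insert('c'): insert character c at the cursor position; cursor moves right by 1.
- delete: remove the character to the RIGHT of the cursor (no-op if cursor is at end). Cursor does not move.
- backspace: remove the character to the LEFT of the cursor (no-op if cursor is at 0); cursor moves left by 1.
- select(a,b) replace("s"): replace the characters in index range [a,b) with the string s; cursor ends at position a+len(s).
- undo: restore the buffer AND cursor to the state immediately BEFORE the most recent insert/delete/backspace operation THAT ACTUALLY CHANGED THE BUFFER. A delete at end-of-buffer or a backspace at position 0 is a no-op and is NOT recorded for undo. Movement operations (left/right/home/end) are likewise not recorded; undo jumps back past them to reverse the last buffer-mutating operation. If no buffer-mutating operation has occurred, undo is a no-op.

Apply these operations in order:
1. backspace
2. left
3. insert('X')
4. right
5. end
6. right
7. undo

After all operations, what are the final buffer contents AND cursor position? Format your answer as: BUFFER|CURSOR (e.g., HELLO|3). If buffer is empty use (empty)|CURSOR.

After op 1 (backspace): buf='NNNVO' cursor=0
After op 2 (left): buf='NNNVO' cursor=0
After op 3 (insert('X')): buf='XNNNVO' cursor=1
After op 4 (right): buf='XNNNVO' cursor=2
After op 5 (end): buf='XNNNVO' cursor=6
After op 6 (right): buf='XNNNVO' cursor=6
After op 7 (undo): buf='NNNVO' cursor=0

Answer: NNNVO|0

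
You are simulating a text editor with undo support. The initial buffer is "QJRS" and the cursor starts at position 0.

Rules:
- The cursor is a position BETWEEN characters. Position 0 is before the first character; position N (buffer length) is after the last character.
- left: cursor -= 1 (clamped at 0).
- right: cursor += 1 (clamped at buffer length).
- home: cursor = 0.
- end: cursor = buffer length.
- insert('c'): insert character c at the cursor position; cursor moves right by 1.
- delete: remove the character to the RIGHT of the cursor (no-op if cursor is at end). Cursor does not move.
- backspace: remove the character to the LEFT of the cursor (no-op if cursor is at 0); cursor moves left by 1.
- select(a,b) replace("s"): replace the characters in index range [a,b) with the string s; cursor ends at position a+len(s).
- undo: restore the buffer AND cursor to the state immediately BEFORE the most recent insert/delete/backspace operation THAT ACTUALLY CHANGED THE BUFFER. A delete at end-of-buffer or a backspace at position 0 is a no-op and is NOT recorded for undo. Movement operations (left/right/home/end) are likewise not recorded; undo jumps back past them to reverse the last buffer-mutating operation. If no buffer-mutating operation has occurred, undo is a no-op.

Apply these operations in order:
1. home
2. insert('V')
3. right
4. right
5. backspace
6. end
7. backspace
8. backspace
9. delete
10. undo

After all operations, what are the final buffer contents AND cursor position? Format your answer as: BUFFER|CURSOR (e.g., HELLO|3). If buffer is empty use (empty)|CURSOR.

Answer: VQR|3

Derivation:
After op 1 (home): buf='QJRS' cursor=0
After op 2 (insert('V')): buf='VQJRS' cursor=1
After op 3 (right): buf='VQJRS' cursor=2
After op 4 (right): buf='VQJRS' cursor=3
After op 5 (backspace): buf='VQRS' cursor=2
After op 6 (end): buf='VQRS' cursor=4
After op 7 (backspace): buf='VQR' cursor=3
After op 8 (backspace): buf='VQ' cursor=2
After op 9 (delete): buf='VQ' cursor=2
After op 10 (undo): buf='VQR' cursor=3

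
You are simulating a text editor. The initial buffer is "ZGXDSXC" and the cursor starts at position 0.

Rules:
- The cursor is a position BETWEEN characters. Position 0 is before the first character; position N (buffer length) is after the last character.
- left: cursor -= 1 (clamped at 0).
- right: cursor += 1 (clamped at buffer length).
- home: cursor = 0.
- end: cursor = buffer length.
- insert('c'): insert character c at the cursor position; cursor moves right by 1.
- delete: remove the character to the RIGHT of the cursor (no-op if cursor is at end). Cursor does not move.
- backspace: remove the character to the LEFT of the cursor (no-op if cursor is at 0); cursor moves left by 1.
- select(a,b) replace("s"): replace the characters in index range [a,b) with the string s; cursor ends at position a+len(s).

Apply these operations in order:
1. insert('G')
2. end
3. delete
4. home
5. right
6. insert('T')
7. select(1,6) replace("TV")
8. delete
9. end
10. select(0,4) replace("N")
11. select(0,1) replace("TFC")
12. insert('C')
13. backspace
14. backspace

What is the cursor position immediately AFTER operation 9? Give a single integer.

After op 1 (insert('G')): buf='GZGXDSXC' cursor=1
After op 2 (end): buf='GZGXDSXC' cursor=8
After op 3 (delete): buf='GZGXDSXC' cursor=8
After op 4 (home): buf='GZGXDSXC' cursor=0
After op 5 (right): buf='GZGXDSXC' cursor=1
After op 6 (insert('T')): buf='GTZGXDSXC' cursor=2
After op 7 (select(1,6) replace("TV")): buf='GTVSXC' cursor=3
After op 8 (delete): buf='GTVXC' cursor=3
After op 9 (end): buf='GTVXC' cursor=5

Answer: 5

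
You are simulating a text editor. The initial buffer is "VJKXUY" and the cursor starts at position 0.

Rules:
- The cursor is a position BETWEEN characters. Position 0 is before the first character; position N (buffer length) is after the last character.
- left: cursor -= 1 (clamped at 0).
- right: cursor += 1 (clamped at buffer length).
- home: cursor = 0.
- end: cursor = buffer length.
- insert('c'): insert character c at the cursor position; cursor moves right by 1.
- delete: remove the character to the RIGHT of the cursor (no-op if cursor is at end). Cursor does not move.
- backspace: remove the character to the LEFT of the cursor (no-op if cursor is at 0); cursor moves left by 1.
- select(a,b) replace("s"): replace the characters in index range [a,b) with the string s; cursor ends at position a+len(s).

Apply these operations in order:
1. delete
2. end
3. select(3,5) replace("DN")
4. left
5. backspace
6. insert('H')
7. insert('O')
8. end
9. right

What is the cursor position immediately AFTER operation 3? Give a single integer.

After op 1 (delete): buf='JKXUY' cursor=0
After op 2 (end): buf='JKXUY' cursor=5
After op 3 (select(3,5) replace("DN")): buf='JKXDN' cursor=5

Answer: 5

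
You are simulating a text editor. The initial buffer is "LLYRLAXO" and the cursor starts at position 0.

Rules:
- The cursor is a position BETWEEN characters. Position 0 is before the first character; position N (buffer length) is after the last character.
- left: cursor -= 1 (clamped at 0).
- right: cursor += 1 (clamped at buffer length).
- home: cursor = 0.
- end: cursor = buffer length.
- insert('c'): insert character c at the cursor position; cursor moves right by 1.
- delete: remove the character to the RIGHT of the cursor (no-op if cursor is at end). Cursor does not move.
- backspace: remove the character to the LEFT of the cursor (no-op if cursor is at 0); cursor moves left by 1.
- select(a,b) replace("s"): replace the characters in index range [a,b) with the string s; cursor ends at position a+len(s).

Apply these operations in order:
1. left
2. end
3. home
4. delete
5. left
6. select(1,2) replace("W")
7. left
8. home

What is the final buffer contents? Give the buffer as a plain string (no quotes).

Answer: LWRLAXO

Derivation:
After op 1 (left): buf='LLYRLAXO' cursor=0
After op 2 (end): buf='LLYRLAXO' cursor=8
After op 3 (home): buf='LLYRLAXO' cursor=0
After op 4 (delete): buf='LYRLAXO' cursor=0
After op 5 (left): buf='LYRLAXO' cursor=0
After op 6 (select(1,2) replace("W")): buf='LWRLAXO' cursor=2
After op 7 (left): buf='LWRLAXO' cursor=1
After op 8 (home): buf='LWRLAXO' cursor=0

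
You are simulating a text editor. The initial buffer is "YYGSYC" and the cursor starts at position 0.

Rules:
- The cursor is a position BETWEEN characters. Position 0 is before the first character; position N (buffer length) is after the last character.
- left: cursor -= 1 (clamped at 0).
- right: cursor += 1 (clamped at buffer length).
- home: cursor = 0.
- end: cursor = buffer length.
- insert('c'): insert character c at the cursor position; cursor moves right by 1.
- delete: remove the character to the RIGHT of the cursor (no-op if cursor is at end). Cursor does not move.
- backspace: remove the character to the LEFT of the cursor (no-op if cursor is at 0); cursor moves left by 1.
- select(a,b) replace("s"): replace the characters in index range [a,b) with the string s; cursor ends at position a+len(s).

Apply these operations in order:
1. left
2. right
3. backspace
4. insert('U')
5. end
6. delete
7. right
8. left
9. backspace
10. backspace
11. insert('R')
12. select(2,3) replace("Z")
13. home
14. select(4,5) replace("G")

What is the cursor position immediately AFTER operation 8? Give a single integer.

After op 1 (left): buf='YYGSYC' cursor=0
After op 2 (right): buf='YYGSYC' cursor=1
After op 3 (backspace): buf='YGSYC' cursor=0
After op 4 (insert('U')): buf='UYGSYC' cursor=1
After op 5 (end): buf='UYGSYC' cursor=6
After op 6 (delete): buf='UYGSYC' cursor=6
After op 7 (right): buf='UYGSYC' cursor=6
After op 8 (left): buf='UYGSYC' cursor=5

Answer: 5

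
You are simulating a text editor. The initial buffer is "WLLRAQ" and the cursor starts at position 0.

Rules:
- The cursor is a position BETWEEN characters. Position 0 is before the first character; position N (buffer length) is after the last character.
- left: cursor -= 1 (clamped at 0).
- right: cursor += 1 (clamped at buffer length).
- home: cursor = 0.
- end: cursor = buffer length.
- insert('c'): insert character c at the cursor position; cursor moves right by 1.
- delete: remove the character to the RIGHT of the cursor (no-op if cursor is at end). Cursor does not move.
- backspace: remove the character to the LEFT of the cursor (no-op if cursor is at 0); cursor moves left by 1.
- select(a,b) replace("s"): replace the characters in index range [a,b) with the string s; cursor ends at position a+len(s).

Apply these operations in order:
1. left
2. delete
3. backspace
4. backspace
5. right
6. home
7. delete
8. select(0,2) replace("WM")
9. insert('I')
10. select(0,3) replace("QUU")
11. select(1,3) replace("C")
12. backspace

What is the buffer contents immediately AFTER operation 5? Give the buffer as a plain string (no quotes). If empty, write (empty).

Answer: LLRAQ

Derivation:
After op 1 (left): buf='WLLRAQ' cursor=0
After op 2 (delete): buf='LLRAQ' cursor=0
After op 3 (backspace): buf='LLRAQ' cursor=0
After op 4 (backspace): buf='LLRAQ' cursor=0
After op 5 (right): buf='LLRAQ' cursor=1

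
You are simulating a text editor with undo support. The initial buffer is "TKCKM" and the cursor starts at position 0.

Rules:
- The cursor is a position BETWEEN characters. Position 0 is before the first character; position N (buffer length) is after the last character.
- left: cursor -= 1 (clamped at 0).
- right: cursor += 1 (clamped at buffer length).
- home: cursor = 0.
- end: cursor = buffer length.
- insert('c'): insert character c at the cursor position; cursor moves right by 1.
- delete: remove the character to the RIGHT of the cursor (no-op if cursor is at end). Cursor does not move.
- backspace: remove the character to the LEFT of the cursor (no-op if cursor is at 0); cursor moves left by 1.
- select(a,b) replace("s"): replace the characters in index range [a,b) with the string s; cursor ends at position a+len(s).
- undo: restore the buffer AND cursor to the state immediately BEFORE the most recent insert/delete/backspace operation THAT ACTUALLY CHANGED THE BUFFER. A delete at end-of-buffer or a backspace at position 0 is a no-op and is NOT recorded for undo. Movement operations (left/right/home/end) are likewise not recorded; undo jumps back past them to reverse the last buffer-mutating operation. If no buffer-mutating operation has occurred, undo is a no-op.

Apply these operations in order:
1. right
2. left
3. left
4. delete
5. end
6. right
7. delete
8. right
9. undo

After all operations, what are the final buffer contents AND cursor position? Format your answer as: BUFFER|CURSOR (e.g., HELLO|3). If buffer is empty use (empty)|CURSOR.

After op 1 (right): buf='TKCKM' cursor=1
After op 2 (left): buf='TKCKM' cursor=0
After op 3 (left): buf='TKCKM' cursor=0
After op 4 (delete): buf='KCKM' cursor=0
After op 5 (end): buf='KCKM' cursor=4
After op 6 (right): buf='KCKM' cursor=4
After op 7 (delete): buf='KCKM' cursor=4
After op 8 (right): buf='KCKM' cursor=4
After op 9 (undo): buf='TKCKM' cursor=0

Answer: TKCKM|0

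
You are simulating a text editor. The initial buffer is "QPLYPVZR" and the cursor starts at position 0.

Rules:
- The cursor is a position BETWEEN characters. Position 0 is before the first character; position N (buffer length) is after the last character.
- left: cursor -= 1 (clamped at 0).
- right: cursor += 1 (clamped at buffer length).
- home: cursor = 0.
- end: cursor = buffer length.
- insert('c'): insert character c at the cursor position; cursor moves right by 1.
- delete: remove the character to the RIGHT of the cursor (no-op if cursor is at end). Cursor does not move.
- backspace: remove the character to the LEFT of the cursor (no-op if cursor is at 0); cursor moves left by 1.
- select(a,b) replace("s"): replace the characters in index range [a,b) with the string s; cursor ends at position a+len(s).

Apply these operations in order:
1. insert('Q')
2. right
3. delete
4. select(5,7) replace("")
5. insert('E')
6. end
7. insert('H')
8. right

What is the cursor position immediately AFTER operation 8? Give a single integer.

Answer: 8

Derivation:
After op 1 (insert('Q')): buf='QQPLYPVZR' cursor=1
After op 2 (right): buf='QQPLYPVZR' cursor=2
After op 3 (delete): buf='QQLYPVZR' cursor=2
After op 4 (select(5,7) replace("")): buf='QQLYPR' cursor=5
After op 5 (insert('E')): buf='QQLYPER' cursor=6
After op 6 (end): buf='QQLYPER' cursor=7
After op 7 (insert('H')): buf='QQLYPERH' cursor=8
After op 8 (right): buf='QQLYPERH' cursor=8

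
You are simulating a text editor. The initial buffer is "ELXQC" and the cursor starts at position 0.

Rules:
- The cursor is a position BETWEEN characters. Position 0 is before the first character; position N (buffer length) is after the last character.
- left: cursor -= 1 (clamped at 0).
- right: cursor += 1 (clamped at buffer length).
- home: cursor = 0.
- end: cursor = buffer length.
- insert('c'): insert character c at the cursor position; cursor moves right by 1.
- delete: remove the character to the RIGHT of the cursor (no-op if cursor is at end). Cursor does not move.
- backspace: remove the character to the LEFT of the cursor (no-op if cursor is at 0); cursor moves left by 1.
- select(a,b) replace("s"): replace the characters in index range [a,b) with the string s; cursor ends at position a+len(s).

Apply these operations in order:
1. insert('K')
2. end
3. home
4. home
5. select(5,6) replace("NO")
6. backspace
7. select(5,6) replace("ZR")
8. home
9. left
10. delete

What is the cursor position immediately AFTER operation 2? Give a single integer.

After op 1 (insert('K')): buf='KELXQC' cursor=1
After op 2 (end): buf='KELXQC' cursor=6

Answer: 6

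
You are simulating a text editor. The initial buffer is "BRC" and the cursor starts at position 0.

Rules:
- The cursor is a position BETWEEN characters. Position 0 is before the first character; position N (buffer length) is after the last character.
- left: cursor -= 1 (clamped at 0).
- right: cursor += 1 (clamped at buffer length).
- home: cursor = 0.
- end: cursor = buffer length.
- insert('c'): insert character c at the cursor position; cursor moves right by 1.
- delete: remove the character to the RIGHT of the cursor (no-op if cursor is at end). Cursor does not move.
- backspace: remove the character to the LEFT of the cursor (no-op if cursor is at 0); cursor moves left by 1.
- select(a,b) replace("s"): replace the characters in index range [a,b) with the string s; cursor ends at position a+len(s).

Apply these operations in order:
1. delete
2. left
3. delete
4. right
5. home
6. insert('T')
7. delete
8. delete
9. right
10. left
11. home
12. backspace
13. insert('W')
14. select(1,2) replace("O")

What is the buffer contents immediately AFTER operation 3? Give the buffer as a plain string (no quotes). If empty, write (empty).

Answer: C

Derivation:
After op 1 (delete): buf='RC' cursor=0
After op 2 (left): buf='RC' cursor=0
After op 3 (delete): buf='C' cursor=0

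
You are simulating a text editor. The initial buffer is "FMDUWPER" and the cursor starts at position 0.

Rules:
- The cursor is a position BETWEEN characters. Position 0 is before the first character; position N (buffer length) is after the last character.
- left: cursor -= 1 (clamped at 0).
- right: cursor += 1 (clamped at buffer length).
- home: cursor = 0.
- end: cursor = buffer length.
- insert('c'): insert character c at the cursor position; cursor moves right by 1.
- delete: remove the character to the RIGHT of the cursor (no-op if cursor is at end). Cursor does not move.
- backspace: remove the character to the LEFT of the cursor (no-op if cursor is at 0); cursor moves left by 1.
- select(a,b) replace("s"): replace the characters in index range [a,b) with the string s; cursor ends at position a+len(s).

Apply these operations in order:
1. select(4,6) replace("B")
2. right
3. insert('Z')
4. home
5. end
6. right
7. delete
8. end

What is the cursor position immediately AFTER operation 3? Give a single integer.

After op 1 (select(4,6) replace("B")): buf='FMDUBER' cursor=5
After op 2 (right): buf='FMDUBER' cursor=6
After op 3 (insert('Z')): buf='FMDUBEZR' cursor=7

Answer: 7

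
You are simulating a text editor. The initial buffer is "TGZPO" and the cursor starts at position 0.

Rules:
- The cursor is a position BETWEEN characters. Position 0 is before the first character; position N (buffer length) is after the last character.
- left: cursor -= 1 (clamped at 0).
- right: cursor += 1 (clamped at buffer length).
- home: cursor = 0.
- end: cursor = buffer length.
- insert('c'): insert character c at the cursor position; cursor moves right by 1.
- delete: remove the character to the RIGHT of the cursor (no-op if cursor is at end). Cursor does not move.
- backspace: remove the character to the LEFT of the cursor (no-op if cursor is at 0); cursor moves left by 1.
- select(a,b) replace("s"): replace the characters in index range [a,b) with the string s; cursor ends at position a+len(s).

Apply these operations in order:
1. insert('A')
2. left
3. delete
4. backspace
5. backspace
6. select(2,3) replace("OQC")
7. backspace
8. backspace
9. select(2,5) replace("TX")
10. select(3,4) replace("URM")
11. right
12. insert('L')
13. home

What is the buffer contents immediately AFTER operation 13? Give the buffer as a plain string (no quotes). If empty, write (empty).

Answer: TGTURML

Derivation:
After op 1 (insert('A')): buf='ATGZPO' cursor=1
After op 2 (left): buf='ATGZPO' cursor=0
After op 3 (delete): buf='TGZPO' cursor=0
After op 4 (backspace): buf='TGZPO' cursor=0
After op 5 (backspace): buf='TGZPO' cursor=0
After op 6 (select(2,3) replace("OQC")): buf='TGOQCPO' cursor=5
After op 7 (backspace): buf='TGOQPO' cursor=4
After op 8 (backspace): buf='TGOPO' cursor=3
After op 9 (select(2,5) replace("TX")): buf='TGTX' cursor=4
After op 10 (select(3,4) replace("URM")): buf='TGTURM' cursor=6
After op 11 (right): buf='TGTURM' cursor=6
After op 12 (insert('L')): buf='TGTURML' cursor=7
After op 13 (home): buf='TGTURML' cursor=0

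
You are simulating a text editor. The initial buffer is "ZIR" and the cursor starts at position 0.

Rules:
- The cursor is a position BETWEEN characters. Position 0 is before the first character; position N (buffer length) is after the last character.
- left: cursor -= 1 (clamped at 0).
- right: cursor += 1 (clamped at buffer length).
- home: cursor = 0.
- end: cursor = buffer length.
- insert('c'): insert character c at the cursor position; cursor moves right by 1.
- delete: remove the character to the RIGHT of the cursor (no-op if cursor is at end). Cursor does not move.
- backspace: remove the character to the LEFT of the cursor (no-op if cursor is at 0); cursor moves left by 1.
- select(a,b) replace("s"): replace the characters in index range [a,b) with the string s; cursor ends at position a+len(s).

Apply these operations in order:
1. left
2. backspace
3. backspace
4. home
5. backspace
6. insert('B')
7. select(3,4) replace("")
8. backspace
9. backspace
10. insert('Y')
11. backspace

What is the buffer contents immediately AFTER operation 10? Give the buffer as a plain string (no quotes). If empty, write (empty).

Answer: BY

Derivation:
After op 1 (left): buf='ZIR' cursor=0
After op 2 (backspace): buf='ZIR' cursor=0
After op 3 (backspace): buf='ZIR' cursor=0
After op 4 (home): buf='ZIR' cursor=0
After op 5 (backspace): buf='ZIR' cursor=0
After op 6 (insert('B')): buf='BZIR' cursor=1
After op 7 (select(3,4) replace("")): buf='BZI' cursor=3
After op 8 (backspace): buf='BZ' cursor=2
After op 9 (backspace): buf='B' cursor=1
After op 10 (insert('Y')): buf='BY' cursor=2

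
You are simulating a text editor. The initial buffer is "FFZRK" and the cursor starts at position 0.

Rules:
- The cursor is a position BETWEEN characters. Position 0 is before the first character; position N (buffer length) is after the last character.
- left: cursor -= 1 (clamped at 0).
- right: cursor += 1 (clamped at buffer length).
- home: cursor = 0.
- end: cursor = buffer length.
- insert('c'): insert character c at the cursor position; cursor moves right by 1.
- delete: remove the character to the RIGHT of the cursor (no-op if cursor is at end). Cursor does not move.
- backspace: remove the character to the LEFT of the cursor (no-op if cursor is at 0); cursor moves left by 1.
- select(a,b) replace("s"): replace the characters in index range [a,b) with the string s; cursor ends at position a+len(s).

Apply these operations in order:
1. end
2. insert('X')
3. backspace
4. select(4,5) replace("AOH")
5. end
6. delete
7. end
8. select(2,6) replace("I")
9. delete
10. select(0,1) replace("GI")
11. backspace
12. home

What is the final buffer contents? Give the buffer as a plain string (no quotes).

Answer: GFI

Derivation:
After op 1 (end): buf='FFZRK' cursor=5
After op 2 (insert('X')): buf='FFZRKX' cursor=6
After op 3 (backspace): buf='FFZRK' cursor=5
After op 4 (select(4,5) replace("AOH")): buf='FFZRAOH' cursor=7
After op 5 (end): buf='FFZRAOH' cursor=7
After op 6 (delete): buf='FFZRAOH' cursor=7
After op 7 (end): buf='FFZRAOH' cursor=7
After op 8 (select(2,6) replace("I")): buf='FFIH' cursor=3
After op 9 (delete): buf='FFI' cursor=3
After op 10 (select(0,1) replace("GI")): buf='GIFI' cursor=2
After op 11 (backspace): buf='GFI' cursor=1
After op 12 (home): buf='GFI' cursor=0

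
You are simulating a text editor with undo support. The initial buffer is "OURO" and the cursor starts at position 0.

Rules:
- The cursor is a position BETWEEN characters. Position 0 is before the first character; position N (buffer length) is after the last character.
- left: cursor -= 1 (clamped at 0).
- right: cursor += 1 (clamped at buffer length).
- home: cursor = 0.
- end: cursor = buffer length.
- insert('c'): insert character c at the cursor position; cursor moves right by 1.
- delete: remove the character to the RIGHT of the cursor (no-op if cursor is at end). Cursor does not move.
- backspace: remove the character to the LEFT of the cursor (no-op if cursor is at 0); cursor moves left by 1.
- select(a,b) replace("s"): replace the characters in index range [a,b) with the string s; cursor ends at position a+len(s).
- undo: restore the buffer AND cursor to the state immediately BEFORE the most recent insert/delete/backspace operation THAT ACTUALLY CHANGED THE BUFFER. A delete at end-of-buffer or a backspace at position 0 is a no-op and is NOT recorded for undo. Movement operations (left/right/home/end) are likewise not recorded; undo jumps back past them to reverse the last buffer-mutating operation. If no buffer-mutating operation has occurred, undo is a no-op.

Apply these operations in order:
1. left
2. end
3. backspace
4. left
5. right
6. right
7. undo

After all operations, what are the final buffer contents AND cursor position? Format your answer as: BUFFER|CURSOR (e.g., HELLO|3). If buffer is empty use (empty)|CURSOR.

Answer: OURO|4

Derivation:
After op 1 (left): buf='OURO' cursor=0
After op 2 (end): buf='OURO' cursor=4
After op 3 (backspace): buf='OUR' cursor=3
After op 4 (left): buf='OUR' cursor=2
After op 5 (right): buf='OUR' cursor=3
After op 6 (right): buf='OUR' cursor=3
After op 7 (undo): buf='OURO' cursor=4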